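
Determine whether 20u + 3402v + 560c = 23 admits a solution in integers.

gcd(3402, 20) = 2.
gcd(2, 560) = 2.
2 does not divide 23 (remainder 1), so no integer solutions.

no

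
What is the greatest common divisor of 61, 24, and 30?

gcd(61, 24) = 1.
gcd(1, 30) = 1.

1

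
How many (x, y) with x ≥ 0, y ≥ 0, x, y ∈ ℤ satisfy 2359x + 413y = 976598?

7

gcd(2359, 413) = 7  (2359 = 5×413 + 294, 413 = 1×294 + 119, 294 = 2×119 + 56, 119 = 2×56 + 7, 56 = 8×7).
Back-substituting, 2359×(-7) + 413×(40) = 7.
Scale by 139514: one solution is (-976598, 5580560). Reduce x mod 59: (29, 2199).
General: x = 29 + 59t, y = 2199 - 337t.
x ≥ 0 ⇒ t ≥ 0; y ≥ 0 ⇒ t ≤ 6. So t ∈ [0, 6]: 7 solutions.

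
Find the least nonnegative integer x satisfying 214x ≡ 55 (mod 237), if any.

214

gcd(237, 214):
  237 = 1×214 + 23
  214 = 9×23 + 7
  23 = 3×7 + 2
  7 = 3×2 + 1
  2 = 2×1
so gcd(237, 214) = 1.
1 divides 55, so solutions exist.
Back-substitute for Bézout coefficients:
  1 = 7 - 3×2
  ... = 214×(103) + 237×(-93)
So 214×(103) ≡ 1 (mod 237); multiply by 55: x ≡ 5665 (mod 237).
Smallest nonnegative: x = 5665 mod 237 = 214.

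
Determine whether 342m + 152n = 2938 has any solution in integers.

no

gcd(342, 152) = 38.
38 does not divide 2938 (remainder 12), so no integer solutions.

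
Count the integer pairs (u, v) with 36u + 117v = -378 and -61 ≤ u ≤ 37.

8

gcd(117, 36) = 9  (117 = 3×36 + 9, 36 = 4×9).
Back-substituting, 36×(-3) + 117×(1) = 9.
Scale by -42: particular solution (126, -42); reduce u mod 13: (9, -6).
General solution: u = 9 + 13t, v = -6 - 4t for integer t.
-61 ≤ 9 + 13t ≤ 37 gives t ∈ [-5, 2], which is 8 values.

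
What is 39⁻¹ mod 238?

gcd(238, 39):
  238 = 6·39 + 4
  39 = 9·4 + 3
  4 = 1·3 + 1
  3 = 3·1
so gcd(238, 39) = 1.
Back-substitute for Bézout coefficients:
  1 = 4 - 1·3
  ... = 39·(-61) + 238·(10)
So 39·-61 ≡ 1 (mod 238), and -61 mod 238 = 177.

177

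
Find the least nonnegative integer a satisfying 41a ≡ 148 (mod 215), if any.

gcd(215, 41) = 1.
1 divides 148, so solutions exist.
By Bézout, 41*(21) + 215*(-4) = 1.
So 41*(21) ≡ 1 (mod 215); multiply by 148: a ≡ 3108 (mod 215).
Smallest nonnegative: a = 3108 mod 215 = 98.

98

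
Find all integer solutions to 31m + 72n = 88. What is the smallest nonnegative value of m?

40

gcd(72, 31) = 1  (72 = 2*31 + 10, 31 = 3*10 + 1, 10 = 10*1).
1 divides 88, so solutions exist.
Back-substituting, 31*(7) + 72*(-3) = 1.
Scale by 88/1 = 88: (m₀, n₀) = (616, -264).
General solution: m = 616 + 72t, n = -264 - 31t for integer t.
m ≥ 0: smallest is 616 mod 72 = 40 (at t = -8), with n = -16.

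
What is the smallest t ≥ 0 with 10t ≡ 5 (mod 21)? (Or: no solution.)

11

gcd(21, 10) = 1.
1 divides 5, so solutions exist.
By Bézout, 10×(-2) + 21×(1) = 1.
So 10×(-2) ≡ 1 (mod 21); multiply by 5: t ≡ -10 (mod 21).
Smallest nonnegative: t = -10 mod 21 = 11.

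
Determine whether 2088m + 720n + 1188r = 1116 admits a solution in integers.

yes

gcd(2088, 720) = 72  (2088 = 2×720 + 648, 720 = 1×648 + 72, 648 = 9×72).
gcd(72, 1188) = 36.
36 divides 1116, so integer solutions exist.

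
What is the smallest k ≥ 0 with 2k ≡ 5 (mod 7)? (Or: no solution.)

gcd(7, 2) = 1  (7 = 3×2 + 1, 2 = 2×1).
1 divides 5, so solutions exist.
Back-substituting, 2×(-3) + 7×(1) = 1.
So 2×(-3) ≡ 1 (mod 7); multiply by 5: k ≡ -15 (mod 7).
Smallest nonnegative: k = -15 mod 7 = 6.

6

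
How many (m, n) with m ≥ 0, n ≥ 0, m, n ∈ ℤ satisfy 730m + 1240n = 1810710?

20

gcd(1240, 730) = 10  (1240 = 1*730 + 510, 730 = 1*510 + 220, 510 = 2*220 + 70, 220 = 3*70 + 10, 70 = 7*10).
Back-substituting, 730*(17) + 1240*(-10) = 10.
Scale by 181071: one solution is (3078207, -1810710). Reduce m mod 124: (31, 1442).
General: m = 31 + 124t, n = 1442 - 73t.
m ≥ 0 ⇒ t ≥ 0; n ≥ 0 ⇒ t ≤ 19. So t ∈ [0, 19]: 20 solutions.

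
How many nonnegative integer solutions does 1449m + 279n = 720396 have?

gcd(1449, 279):
  1449 = 5×279 + 54
  279 = 5×54 + 9
  54 = 6×9
so gcd(1449, 279) = 9.
Back-substitute for Bézout coefficients:
  9 = 279 - 5×54
  ... = 1449×(-5) + 279×(26)
Scale by 80044: one solution is (-400220, 2081144). Reduce m mod 31: (21, 2473).
General: m = 21 + 31t, n = 2473 - 161t.
m ≥ 0 ⇒ t ≥ 0; n ≥ 0 ⇒ t ≤ 15. So t ∈ [0, 15]: 16 solutions.

16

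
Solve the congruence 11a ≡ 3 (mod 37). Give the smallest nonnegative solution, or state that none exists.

7

gcd(37, 11):
  37 = 3*11 + 4
  11 = 2*4 + 3
  4 = 1*3 + 1
  3 = 3*1
so gcd(37, 11) = 1.
1 divides 3, so solutions exist.
Back-substitute for Bézout coefficients:
  1 = 4 - 1*3
  ... = 11*(-10) + 37*(3)
So 11*(-10) ≡ 1 (mod 37); multiply by 3: a ≡ -30 (mod 37).
Smallest nonnegative: a = -30 mod 37 = 7.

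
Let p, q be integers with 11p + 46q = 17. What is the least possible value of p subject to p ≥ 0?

35

gcd(46, 11):
  46 = 4·11 + 2
  11 = 5·2 + 1
  2 = 2·1
so gcd(46, 11) = 1.
1 divides 17, so solutions exist.
Back-substitute for Bézout coefficients:
  1 = 11 - 5·2
  ... = 11·(21) + 46·(-5)
Scale by 17/1 = 17: (p₀, q₀) = (357, -85).
General solution: p = 357 + 46t, q = -85 - 11t for integer t.
p ≥ 0: smallest is 357 mod 46 = 35 (at t = -7), with q = -8.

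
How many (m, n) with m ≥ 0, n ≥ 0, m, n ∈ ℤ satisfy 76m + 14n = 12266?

23

gcd(76, 14) = 2.
By Bézout, 76×(-2) + 14×(11) = 2.
One solution: (5, 849).
General: m = 5 + 7t, n = 849 - 38t.
m ≥ 0 ⇒ t ≥ 0; n ≥ 0 ⇒ t ≤ 22. So t ∈ [0, 22]: 23 solutions.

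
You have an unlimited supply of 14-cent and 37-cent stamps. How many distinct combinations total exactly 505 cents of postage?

1

Need nonnegative integers with 14j + 37k = 505.
gcd(14, 37) = 1, and 14·(8) + 37·(-3) = 1.
So (j₀, k₀) = (4040, -1515); general j = 4040 + 37t, k = -1515 - 14t.
j ≥ 0 ⇒ t ≥ -109; k ≥ 0 ⇒ t ≤ -109. That's 1 value of t.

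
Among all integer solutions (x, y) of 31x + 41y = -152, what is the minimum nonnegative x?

7

gcd(41, 31):
  41 = 1·31 + 10
  31 = 3·10 + 1
  10 = 10·1
so gcd(41, 31) = 1.
1 divides -152, so solutions exist.
Back-substitute for Bézout coefficients:
  1 = 31 - 3·10
  ... = 31·(4) + 41·(-3)
Scale by -152/1 = -152: (x₀, y₀) = (-608, 456).
General solution: x = -608 + 41t, y = 456 - 31t for integer t.
x ≥ 0: smallest is -608 mod 41 = 7 (at t = 15), with y = -9.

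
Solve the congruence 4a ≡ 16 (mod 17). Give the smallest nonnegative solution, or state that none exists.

gcd(17, 4):
  17 = 4*4 + 1
  4 = 4*1
so gcd(17, 4) = 1.
1 divides 16, so solutions exist.
Back-substitute for Bézout coefficients:
  1 = 17 - 4*4
  ... = 4*(-4) + 17*(1)
So 4*(-4) ≡ 1 (mod 17); multiply by 16: a ≡ -64 (mod 17).
Smallest nonnegative: a = -64 mod 17 = 4.

4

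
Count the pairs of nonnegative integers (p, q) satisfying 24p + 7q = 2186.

13

gcd(24, 7) = 1.
By Bézout, 24*(-2) + 7*(7) = 1.
One solution: (3, 302).
General: p = 3 + 7t, q = 302 - 24t.
p ≥ 0 ⇒ t ≥ 0; q ≥ 0 ⇒ t ≤ 12. So t ∈ [0, 12]: 13 solutions.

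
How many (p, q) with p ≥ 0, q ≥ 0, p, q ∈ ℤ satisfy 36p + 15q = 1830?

gcd(36, 15) = 3  (36 = 2*15 + 6, 15 = 2*6 + 3, 6 = 2*3).
Back-substituting, 36*(-2) + 15*(5) = 3.
Scale by 610: one solution is (-1220, 3050). Reduce p mod 5: (0, 122).
General: p = 0 + 5t, q = 122 - 12t.
p ≥ 0 ⇒ t ≥ 0; q ≥ 0 ⇒ t ≤ 10. So t ∈ [0, 10]: 11 solutions.

11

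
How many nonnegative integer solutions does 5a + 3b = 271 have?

gcd(5, 3) = 1.
By Bézout, 5·(-1) + 3·(2) = 1.
One solution: (2, 87).
General: a = 2 + 3t, b = 87 - 5t.
a ≥ 0 ⇒ t ≥ 0; b ≥ 0 ⇒ t ≤ 17. So t ∈ [0, 17]: 18 solutions.

18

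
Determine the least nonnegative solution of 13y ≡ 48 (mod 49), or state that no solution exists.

15

gcd(49, 13) = 1.
1 divides 48, so solutions exist.
By Bézout, 13*(-15) + 49*(4) = 1.
So 13*(-15) ≡ 1 (mod 49); multiply by 48: y ≡ -720 (mod 49).
Smallest nonnegative: y = -720 mod 49 = 15.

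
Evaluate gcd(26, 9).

1

gcd(26, 9):
  26 = 2×9 + 8
  9 = 1×8 + 1
  8 = 8×1
so gcd(26, 9) = 1.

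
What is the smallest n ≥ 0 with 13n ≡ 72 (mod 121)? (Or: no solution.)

80

gcd(121, 13):
  121 = 9·13 + 4
  13 = 3·4 + 1
  4 = 4·1
so gcd(121, 13) = 1.
1 divides 72, so solutions exist.
Back-substitute for Bézout coefficients:
  1 = 13 - 3·4
  ... = 13·(28) + 121·(-3)
So 13·(28) ≡ 1 (mod 121); multiply by 72: n ≡ 2016 (mod 121).
Smallest nonnegative: n = 2016 mod 121 = 80.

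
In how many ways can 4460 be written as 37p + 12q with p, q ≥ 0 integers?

gcd(37, 12):
  37 = 3·12 + 1
  12 = 12·1
so gcd(37, 12) = 1.
Back-substitute for Bézout coefficients:
  1 = 37 - 3·12
  ... = 37·(1) + 12·(-3)
Scale by 4460: one solution is (4460, -13380). Reduce p mod 12: (8, 347).
General: p = 8 + 12t, q = 347 - 37t.
p ≥ 0 ⇒ t ≥ 0; q ≥ 0 ⇒ t ≤ 9. So t ∈ [0, 9]: 10 solutions.

10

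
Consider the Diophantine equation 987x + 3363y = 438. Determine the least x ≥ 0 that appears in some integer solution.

gcd(3363, 987):
  3363 = 3·987 + 402
  987 = 2·402 + 183
  402 = 2·183 + 36
  183 = 5·36 + 3
  36 = 12·3
so gcd(3363, 987) = 3.
3 divides 438, so solutions exist.
Back-substitute for Bézout coefficients:
  3 = 183 - 5·36
  ... = 987·(92) + 3363·(-27)
Scale by 438/3 = 146: (x₀, y₀) = (13432, -3942).
General solution: x = 13432 + 1121t, y = -3942 - 329t for integer t.
x ≥ 0: smallest is 13432 mod 1121 = 1101 (at t = -11), with y = -323.

1101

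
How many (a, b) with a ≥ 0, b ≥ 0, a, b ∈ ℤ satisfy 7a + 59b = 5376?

14

gcd(59, 7):
  59 = 8·7 + 3
  7 = 2·3 + 1
  3 = 3·1
so gcd(59, 7) = 1.
Back-substitute for Bézout coefficients:
  1 = 7 - 2·3
  ... = 7·(17) + 59·(-2)
Scale by 5376: one solution is (91392, -10752). Reduce a mod 59: (1, 91).
General: a = 1 + 59t, b = 91 - 7t.
a ≥ 0 ⇒ t ≥ 0; b ≥ 0 ⇒ t ≤ 13. So t ∈ [0, 13]: 14 solutions.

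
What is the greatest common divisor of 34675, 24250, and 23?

gcd(34675, 24250) = 25.
gcd(25, 23) = 1.

1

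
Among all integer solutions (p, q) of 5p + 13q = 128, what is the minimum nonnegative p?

gcd(13, 5):
  13 = 2·5 + 3
  5 = 1·3 + 2
  3 = 1·2 + 1
  2 = 2·1
so gcd(13, 5) = 1.
1 divides 128, so solutions exist.
Back-substitute for Bézout coefficients:
  1 = 3 - 1·2
  ... = 5·(-5) + 13·(2)
Scale by 128/1 = 128: (p₀, q₀) = (-640, 256).
General solution: p = -640 + 13t, q = 256 - 5t for integer t.
p ≥ 0: smallest is -640 mod 13 = 10 (at t = 50), with q = 6.

10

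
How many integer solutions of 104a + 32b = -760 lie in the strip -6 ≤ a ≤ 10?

4

gcd(104, 32) = 8.
By Bézout, 104*(1) + 32*(-3) = 8.
Particular solution: (1, -27).
General solution: a = 1 + 4t, b = -27 - 13t for integer t.
-6 ≤ 1 + 4t ≤ 10 gives t ∈ [-1, 2], which is 4 values.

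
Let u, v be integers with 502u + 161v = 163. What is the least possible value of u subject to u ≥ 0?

gcd(502, 161) = 1.
1 divides 163, so solutions exist.
By Bézout, 502×(17) + 161×(-53) = 1.
Scale by 163/1 = 163: (u₀, v₀) = (2771, -8639).
General solution: u = 2771 + 161t, v = -8639 - 502t for integer t.
u ≥ 0: smallest is 2771 mod 161 = 34 (at t = -17), with v = -105.

34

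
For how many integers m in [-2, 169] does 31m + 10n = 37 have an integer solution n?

17

gcd(31, 10) = 1  (31 = 3*10 + 1, 10 = 10*1).
Back-substituting, 31*(1) + 10*(-3) = 1.
Scale by 37: particular solution (37, -111); reduce m mod 10: (7, -18).
General solution: m = 7 + 10t, n = -18 - 31t for integer t.
-2 ≤ 7 + 10t ≤ 169 gives t ∈ [0, 16], which is 17 values.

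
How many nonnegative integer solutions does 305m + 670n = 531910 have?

13

gcd(670, 305) = 5  (670 = 2×305 + 60, 305 = 5×60 + 5, 60 = 12×5).
Back-substituting, 305×(11) + 670×(-5) = 5.
Scale by 106382: one solution is (1170202, -531910). Reduce m mod 134: (114, 742).
General: m = 114 + 134t, n = 742 - 61t.
m ≥ 0 ⇒ t ≥ 0; n ≥ 0 ⇒ t ≤ 12. So t ∈ [0, 12]: 13 solutions.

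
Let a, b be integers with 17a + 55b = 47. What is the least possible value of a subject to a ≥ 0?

gcd(55, 17):
  55 = 3*17 + 4
  17 = 4*4 + 1
  4 = 4*1
so gcd(55, 17) = 1.
1 divides 47, so solutions exist.
Back-substitute for Bézout coefficients:
  1 = 17 - 4*4
  ... = 17*(13) + 55*(-4)
Scale by 47/1 = 47: (a₀, b₀) = (611, -188).
General solution: a = 611 + 55t, b = -188 - 17t for integer t.
a ≥ 0: smallest is 611 mod 55 = 6 (at t = -11), with b = -1.

6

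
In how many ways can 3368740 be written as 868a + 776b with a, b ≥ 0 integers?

20

gcd(868, 776) = 4  (868 = 1×776 + 92, 776 = 8×92 + 40, 92 = 2×40 + 12, 40 = 3×12 + 4, 12 = 3×4).
Back-substituting, 868×(-59) + 776×(66) = 4.
Scale by 842185: one solution is (-49688915, 55584210). Reduce a mod 194: (111, 4217).
General: a = 111 + 194t, b = 4217 - 217t.
a ≥ 0 ⇒ t ≥ 0; b ≥ 0 ⇒ t ≤ 19. So t ∈ [0, 19]: 20 solutions.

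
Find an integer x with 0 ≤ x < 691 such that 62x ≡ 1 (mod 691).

613

gcd(691, 62):
  691 = 11·62 + 9
  62 = 6·9 + 8
  9 = 1·8 + 1
  8 = 8·1
so gcd(691, 62) = 1.
Back-substitute for Bézout coefficients:
  1 = 9 - 1·8
  ... = 62·(-78) + 691·(7)
So 62·-78 ≡ 1 (mod 691), and -78 mod 691 = 613.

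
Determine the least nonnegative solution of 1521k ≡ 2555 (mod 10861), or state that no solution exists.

gcd(10861, 1521) = 1.
1 divides 2555, so solutions exist.
By Bézout, 1521*(-4720) + 10861*(661) = 1.
So 1521*(-4720) ≡ 1 (mod 10861); multiply by 2555: k ≡ -12059600 (mod 10861).
Smallest nonnegative: k = -12059600 mod 10861 = 6971.

6971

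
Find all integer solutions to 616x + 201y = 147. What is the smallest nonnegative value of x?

135

gcd(616, 201):
  616 = 3·201 + 13
  201 = 15·13 + 6
  13 = 2·6 + 1
  6 = 6·1
so gcd(616, 201) = 1.
1 divides 147, so solutions exist.
Back-substitute for Bézout coefficients:
  1 = 13 - 2·6
  ... = 616·(31) + 201·(-95)
Scale by 147/1 = 147: (x₀, y₀) = (4557, -13965).
General solution: x = 4557 + 201t, y = -13965 - 616t for integer t.
x ≥ 0: smallest is 4557 mod 201 = 135 (at t = -22), with y = -413.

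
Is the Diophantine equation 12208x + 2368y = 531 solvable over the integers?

no

gcd(12208, 2368):
  12208 = 5*2368 + 368
  2368 = 6*368 + 160
  368 = 2*160 + 48
  160 = 3*48 + 16
  48 = 3*16
so gcd(12208, 2368) = 16.
16 does not divide 531 (remainder 3), so no integer solutions.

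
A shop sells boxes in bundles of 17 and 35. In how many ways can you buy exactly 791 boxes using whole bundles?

1

Need nonnegative integers with 17j + 35k = 791.
gcd(17, 35) = 1, and 17·(-2) + 35·(1) = 1.
So (j₀, k₀) = (-1582, 791); general j = -1582 + 35t, k = 791 - 17t.
j ≥ 0 ⇒ t ≥ 46; k ≥ 0 ⇒ t ≤ 46. That's 1 value of t.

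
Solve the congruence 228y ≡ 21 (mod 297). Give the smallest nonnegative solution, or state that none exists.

gcd(297, 228) = 3.
3 divides 21, so solutions exist.
By Bézout, 228*(43) + 297*(-33) = 3.
So 228*(43) ≡ 3 (mod 297); multiply by 7: y ≡ 301 (mod 99).
Smallest nonnegative: y = 301 mod 99 = 4.

4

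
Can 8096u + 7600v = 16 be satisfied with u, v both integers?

yes

gcd(8096, 7600) = 16  (8096 = 1*7600 + 496, 7600 = 15*496 + 160, 496 = 3*160 + 16, 160 = 10*16).
16 divides 16, so integer solutions exist.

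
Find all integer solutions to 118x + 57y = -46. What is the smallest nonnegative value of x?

gcd(118, 57):
  118 = 2·57 + 4
  57 = 14·4 + 1
  4 = 4·1
so gcd(118, 57) = 1.
1 divides -46, so solutions exist.
Back-substitute for Bézout coefficients:
  1 = 57 - 14·4
  ... = 118·(-14) + 57·(29)
Scale by -46/1 = -46: (x₀, y₀) = (644, -1334).
General solution: x = 644 + 57t, y = -1334 - 118t for integer t.
x ≥ 0: smallest is 644 mod 57 = 17 (at t = -11), with y = -36.

17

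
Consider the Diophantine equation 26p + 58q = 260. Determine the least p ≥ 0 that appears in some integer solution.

gcd(58, 26) = 2  (58 = 2·26 + 6, 26 = 4·6 + 2, 6 = 3·2).
2 divides 260, so solutions exist.
Back-substituting, 26·(9) + 58·(-4) = 2.
Scale by 260/2 = 130: (p₀, q₀) = (1170, -520).
General solution: p = 1170 + 29t, q = -520 - 13t for integer t.
p ≥ 0: smallest is 1170 mod 29 = 10 (at t = -40), with q = 0.

10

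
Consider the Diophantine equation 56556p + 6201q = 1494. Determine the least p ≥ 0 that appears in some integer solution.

gcd(56556, 6201):
  56556 = 9*6201 + 747
  6201 = 8*747 + 225
  747 = 3*225 + 72
  225 = 3*72 + 9
  72 = 8*9
so gcd(56556, 6201) = 9.
9 divides 1494, so solutions exist.
Back-substitute for Bézout coefficients:
  9 = 225 - 3*72
  ... = 56556*(-83) + 6201*(757)
Scale by 1494/9 = 166: (p₀, q₀) = (-13778, 125662).
General solution: p = -13778 + 689t, q = 125662 - 6284t for integer t.
p ≥ 0: smallest is -13778 mod 689 = 2 (at t = 20), with q = -18.

2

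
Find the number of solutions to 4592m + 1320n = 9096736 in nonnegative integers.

gcd(4592, 1320):
  4592 = 3*1320 + 632
  1320 = 2*632 + 56
  632 = 11*56 + 16
  56 = 3*16 + 8
  16 = 2*8
so gcd(4592, 1320) = 8.
Back-substitute for Bézout coefficients:
  8 = 56 - 3*16
  ... = 4592*(-71) + 1320*(247)
Scale by 1137092: one solution is (-80733532, 280861724). Reduce m mod 165: (143, 6394).
General: m = 143 + 165t, n = 6394 - 574t.
m ≥ 0 ⇒ t ≥ 0; n ≥ 0 ⇒ t ≤ 11. So t ∈ [0, 11]: 12 solutions.

12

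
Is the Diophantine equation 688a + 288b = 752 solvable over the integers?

yes

gcd(688, 288):
  688 = 2·288 + 112
  288 = 2·112 + 64
  112 = 1·64 + 48
  64 = 1·48 + 16
  48 = 3·16
so gcd(688, 288) = 16.
16 divides 752, so integer solutions exist.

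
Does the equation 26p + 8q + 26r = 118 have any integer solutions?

gcd(26, 8) = 2.
gcd(2, 26) = 2.
2 divides 118, so integer solutions exist.

yes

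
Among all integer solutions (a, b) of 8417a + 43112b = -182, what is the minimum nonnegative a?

gcd(43112, 8417):
  43112 = 5×8417 + 1027
  8417 = 8×1027 + 201
  1027 = 5×201 + 22
  201 = 9×22 + 3
  22 = 7×3 + 1
  3 = 3×1
so gcd(43112, 8417) = 1.
1 divides -182, so solutions exist.
Back-substitute for Bézout coefficients:
  1 = 22 - 7×3
  ... = 8417×(-13727) + 43112×(2680)
Scale by -182/1 = -182: (a₀, b₀) = (2498314, -487760).
General solution: a = 2498314 + 43112t, b = -487760 - 8417t for integer t.
a ≥ 0: smallest is 2498314 mod 43112 = 40930 (at t = -57), with b = -7991.

40930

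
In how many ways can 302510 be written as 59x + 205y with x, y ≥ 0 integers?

gcd(205, 59):
  205 = 3·59 + 28
  59 = 2·28 + 3
  28 = 9·3 + 1
  3 = 3·1
so gcd(205, 59) = 1.
Back-substitute for Bézout coefficients:
  1 = 28 - 9·3
  ... = 59·(-66) + 205·(19)
Scale by 302510: one solution is (-19965660, 5747690). Reduce x mod 205: (110, 1444).
General: x = 110 + 205t, y = 1444 - 59t.
x ≥ 0 ⇒ t ≥ 0; y ≥ 0 ⇒ t ≤ 24. So t ∈ [0, 24]: 25 solutions.

25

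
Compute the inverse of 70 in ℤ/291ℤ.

79

gcd(291, 70) = 1.
By Bézout, 70*(79) + 291*(-19) = 1.
So 70*79 ≡ 1 (mod 291), and 79 mod 291 = 79.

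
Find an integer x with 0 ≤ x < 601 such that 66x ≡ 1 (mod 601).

428

gcd(601, 66) = 1.
By Bézout, 66·(-173) + 601·(19) = 1.
So 66·-173 ≡ 1 (mod 601), and -173 mod 601 = 428.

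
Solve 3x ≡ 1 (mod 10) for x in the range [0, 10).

gcd(10, 3) = 1.
By Bézout, 3·(-3) + 10·(1) = 1.
So 3·-3 ≡ 1 (mod 10), and -3 mod 10 = 7.

7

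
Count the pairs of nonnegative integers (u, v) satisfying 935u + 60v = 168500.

15

gcd(935, 60):
  935 = 15×60 + 35
  60 = 1×35 + 25
  35 = 1×25 + 10
  25 = 2×10 + 5
  10 = 2×5
so gcd(935, 60) = 5.
Back-substitute for Bézout coefficients:
  5 = 25 - 2×10
  ... = 935×(-5) + 60×(78)
Scale by 33700: one solution is (-168500, 2628600). Reduce u mod 12: (4, 2746).
General: u = 4 + 12t, v = 2746 - 187t.
u ≥ 0 ⇒ t ≥ 0; v ≥ 0 ⇒ t ≤ 14. So t ∈ [0, 14]: 15 solutions.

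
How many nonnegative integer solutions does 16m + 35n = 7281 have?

13

gcd(35, 16) = 1  (35 = 2*16 + 3, 16 = 5*3 + 1, 3 = 3*1).
Back-substituting, 16*(11) + 35*(-5) = 1.
Scale by 7281: one solution is (80091, -36405). Reduce m mod 35: (11, 203).
General: m = 11 + 35t, n = 203 - 16t.
m ≥ 0 ⇒ t ≥ 0; n ≥ 0 ⇒ t ≤ 12. So t ∈ [0, 12]: 13 solutions.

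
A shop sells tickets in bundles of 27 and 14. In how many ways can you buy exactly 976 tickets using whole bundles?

Need nonnegative integers with 27j + 14k = 976.
gcd(27, 14) = 1, and 27·(-1) + 14·(2) = 1.
So (j₀, k₀) = (-976, 1952); general j = -976 + 14t, k = 1952 - 27t.
j ≥ 0 ⇒ t ≥ 70; k ≥ 0 ⇒ t ≤ 72. That's 3 values of t.

3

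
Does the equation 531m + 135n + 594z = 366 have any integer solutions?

no

gcd(531, 135) = 9  (531 = 3×135 + 126, 135 = 1×126 + 9, 126 = 14×9).
gcd(9, 594) = 9.
9 does not divide 366 (remainder 6), so no integer solutions.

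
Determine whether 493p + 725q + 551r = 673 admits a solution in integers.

gcd(725, 493) = 29  (725 = 1*493 + 232, 493 = 2*232 + 29, 232 = 8*29).
gcd(29, 551) = 29.
29 does not divide 673 (remainder 6), so no integer solutions.

no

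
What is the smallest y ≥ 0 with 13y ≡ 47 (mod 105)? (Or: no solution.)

44

gcd(105, 13) = 1.
1 divides 47, so solutions exist.
By Bézout, 13×(-8) + 105×(1) = 1.
So 13×(-8) ≡ 1 (mod 105); multiply by 47: y ≡ -376 (mod 105).
Smallest nonnegative: y = -376 mod 105 = 44.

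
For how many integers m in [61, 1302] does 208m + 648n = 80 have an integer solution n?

15

gcd(648, 208):
  648 = 3*208 + 24
  208 = 8*24 + 16
  24 = 1*16 + 8
  16 = 2*8
so gcd(648, 208) = 8.
Back-substitute for Bézout coefficients:
  8 = 24 - 1*16
  ... = 208*(-28) + 648*(9)
Scale by 10: particular solution (-280, 90); reduce m mod 81: (44, -14).
General solution: m = 44 + 81t, n = -14 - 26t for integer t.
61 ≤ 44 + 81t ≤ 1302 gives t ∈ [1, 15], which is 15 values.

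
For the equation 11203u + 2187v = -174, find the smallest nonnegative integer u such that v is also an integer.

gcd(11203, 2187) = 1.
1 divides -174, so solutions exist.
By Bézout, 11203×(661) + 2187×(-3386) = 1.
Scale by -174/1 = -174: (u₀, v₀) = (-115014, 589164).
General solution: u = -115014 + 2187t, v = 589164 - 11203t for integer t.
u ≥ 0: smallest is -115014 mod 2187 = 897 (at t = 53), with v = -4595.

897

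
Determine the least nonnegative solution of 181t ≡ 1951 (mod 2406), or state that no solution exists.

gcd(2406, 181):
  2406 = 13×181 + 53
  181 = 3×53 + 22
  53 = 2×22 + 9
  22 = 2×9 + 4
  9 = 2×4 + 1
  4 = 4×1
so gcd(2406, 181) = 1.
1 divides 1951, so solutions exist.
Back-substitute for Bézout coefficients:
  1 = 9 - 2×4
  ... = 181×(-545) + 2406×(41)
So 181×(-545) ≡ 1 (mod 2406); multiply by 1951: t ≡ -1063295 (mod 2406).
Smallest nonnegative: t = -1063295 mod 2406 = 157.

157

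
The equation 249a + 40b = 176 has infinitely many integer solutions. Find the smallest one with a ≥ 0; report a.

24

gcd(249, 40):
  249 = 6×40 + 9
  40 = 4×9 + 4
  9 = 2×4 + 1
  4 = 4×1
so gcd(249, 40) = 1.
1 divides 176, so solutions exist.
Back-substitute for Bézout coefficients:
  1 = 9 - 2×4
  ... = 249×(9) + 40×(-56)
Scale by 176/1 = 176: (a₀, b₀) = (1584, -9856).
General solution: a = 1584 + 40t, b = -9856 - 249t for integer t.
a ≥ 0: smallest is 1584 mod 40 = 24 (at t = -39), with b = -145.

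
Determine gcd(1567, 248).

gcd(1567, 248):
  1567 = 6×248 + 79
  248 = 3×79 + 11
  79 = 7×11 + 2
  11 = 5×2 + 1
  2 = 2×1
so gcd(1567, 248) = 1.

1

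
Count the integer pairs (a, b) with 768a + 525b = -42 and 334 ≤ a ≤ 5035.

gcd(768, 525) = 3.
By Bézout, 768*(-54) + 525*(79) = 3.
Particular solution: (56, -82).
General solution: a = 56 + 175t, b = -82 - 256t for integer t.
334 ≤ 56 + 175t ≤ 5035 gives t ∈ [2, 28], which is 27 values.

27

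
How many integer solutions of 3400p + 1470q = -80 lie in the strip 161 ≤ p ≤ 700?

gcd(3400, 1470) = 10.
By Bézout, 3400·(16) + 1470·(-37) = 10.
Particular solution: (19, -44).
General solution: p = 19 + 147t, q = -44 - 340t for integer t.
161 ≤ 19 + 147t ≤ 700 gives t ∈ [1, 4], which is 4 values.

4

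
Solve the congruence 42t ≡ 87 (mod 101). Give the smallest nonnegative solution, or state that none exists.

gcd(101, 42) = 1.
1 divides 87, so solutions exist.
By Bézout, 42*(-12) + 101*(5) = 1.
So 42*(-12) ≡ 1 (mod 101); multiply by 87: t ≡ -1044 (mod 101).
Smallest nonnegative: t = -1044 mod 101 = 67.

67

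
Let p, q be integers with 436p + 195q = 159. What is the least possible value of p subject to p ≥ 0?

84

gcd(436, 195):
  436 = 2*195 + 46
  195 = 4*46 + 11
  46 = 4*11 + 2
  11 = 5*2 + 1
  2 = 2*1
so gcd(436, 195) = 1.
1 divides 159, so solutions exist.
Back-substitute for Bézout coefficients:
  1 = 11 - 5*2
  ... = 436*(-89) + 195*(199)
Scale by 159/1 = 159: (p₀, q₀) = (-14151, 31641).
General solution: p = -14151 + 195t, q = 31641 - 436t for integer t.
p ≥ 0: smallest is -14151 mod 195 = 84 (at t = 73), with q = -187.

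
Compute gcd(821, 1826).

gcd(1826, 821) = 1  (1826 = 2·821 + 184, 821 = 4·184 + 85, 184 = 2·85 + 14, 85 = 6·14 + 1, 14 = 14·1).

1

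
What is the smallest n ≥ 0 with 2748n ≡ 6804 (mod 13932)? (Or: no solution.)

621

gcd(13932, 2748):
  13932 = 5*2748 + 192
  2748 = 14*192 + 60
  192 = 3*60 + 12
  60 = 5*12
so gcd(13932, 2748) = 12.
12 divides 6804, so solutions exist.
Back-substitute for Bézout coefficients:
  12 = 192 - 3*60
  ... = 2748*(-218) + 13932*(43)
So 2748*(-218) ≡ 12 (mod 13932); multiply by 567: n ≡ -123606 (mod 1161).
Smallest nonnegative: n = -123606 mod 1161 = 621.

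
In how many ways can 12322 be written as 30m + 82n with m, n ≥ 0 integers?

10

gcd(82, 30) = 2  (82 = 2×30 + 22, 30 = 1×22 + 8, 22 = 2×8 + 6, 8 = 1×6 + 2, 6 = 3×2).
Back-substituting, 30×(11) + 82×(-4) = 2.
Scale by 6161: one solution is (67771, -24644). Reduce m mod 41: (39, 136).
General: m = 39 + 41t, n = 136 - 15t.
m ≥ 0 ⇒ t ≥ 0; n ≥ 0 ⇒ t ≤ 9. So t ∈ [0, 9]: 10 solutions.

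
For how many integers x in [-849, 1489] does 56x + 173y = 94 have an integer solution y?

gcd(173, 56) = 1.
By Bézout, 56×(34) + 173×(-11) = 1.
Particular solution: (82, -26).
General solution: x = 82 + 173t, y = -26 - 56t for integer t.
-849 ≤ 82 + 173t ≤ 1489 gives t ∈ [-5, 8], which is 14 values.

14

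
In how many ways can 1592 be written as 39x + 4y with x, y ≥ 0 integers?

gcd(39, 4) = 1.
By Bézout, 39·(-1) + 4·(10) = 1.
One solution: (0, 398).
General: x = 0 + 4t, y = 398 - 39t.
x ≥ 0 ⇒ t ≥ 0; y ≥ 0 ⇒ t ≤ 10. So t ∈ [0, 10]: 11 solutions.

11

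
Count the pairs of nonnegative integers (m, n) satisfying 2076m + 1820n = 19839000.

gcd(2076, 1820):
  2076 = 1×1820 + 256
  1820 = 7×256 + 28
  256 = 9×28 + 4
  28 = 7×4
so gcd(2076, 1820) = 4.
Back-substitute for Bézout coefficients:
  4 = 256 - 9×28
  ... = 2076×(64) + 1820×(-73)
Scale by 4959750: one solution is (317424000, -362061750). Reduce m mod 455: (75, 10815).
General: m = 75 + 455t, n = 10815 - 519t.
m ≥ 0 ⇒ t ≥ 0; n ≥ 0 ⇒ t ≤ 20. So t ∈ [0, 20]: 21 solutions.

21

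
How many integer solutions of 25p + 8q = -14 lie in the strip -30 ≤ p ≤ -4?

gcd(25, 8) = 1.
By Bézout, 25·(1) + 8·(-3) = 1.
Particular solution: (2, -8).
General solution: p = 2 + 8t, q = -8 - 25t for integer t.
-30 ≤ 2 + 8t ≤ -4 gives t ∈ [-4, -1], which is 4 values.

4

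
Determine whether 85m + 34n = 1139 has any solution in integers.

yes

gcd(85, 34) = 17.
17 divides 1139, so integer solutions exist.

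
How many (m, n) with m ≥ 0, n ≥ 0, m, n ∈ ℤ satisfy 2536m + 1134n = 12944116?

9

gcd(2536, 1134) = 2  (2536 = 2×1134 + 268, 1134 = 4×268 + 62, 268 = 4×62 + 20, 62 = 3×20 + 2, 20 = 10×2).
Back-substituting, 2536×(-55) + 1134×(123) = 2.
Scale by 6472058: one solution is (-355963190, 796063134). Reduce m mod 567: (544, 10198).
General: m = 544 + 567t, n = 10198 - 1268t.
m ≥ 0 ⇒ t ≥ 0; n ≥ 0 ⇒ t ≤ 8. So t ∈ [0, 8]: 9 solutions.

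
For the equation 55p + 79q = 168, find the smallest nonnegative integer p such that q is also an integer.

72

gcd(79, 55):
  79 = 1*55 + 24
  55 = 2*24 + 7
  24 = 3*7 + 3
  7 = 2*3 + 1
  3 = 3*1
so gcd(79, 55) = 1.
1 divides 168, so solutions exist.
Back-substitute for Bézout coefficients:
  1 = 7 - 2*3
  ... = 55*(23) + 79*(-16)
Scale by 168/1 = 168: (p₀, q₀) = (3864, -2688).
General solution: p = 3864 + 79t, q = -2688 - 55t for integer t.
p ≥ 0: smallest is 3864 mod 79 = 72 (at t = -48), with q = -48.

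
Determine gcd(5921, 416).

1

gcd(5921, 416) = 1  (5921 = 14*416 + 97, 416 = 4*97 + 28, 97 = 3*28 + 13, 28 = 2*13 + 2, 13 = 6*2 + 1, 2 = 2*1).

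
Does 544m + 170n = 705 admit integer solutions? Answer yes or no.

no

gcd(544, 170) = 34  (544 = 3×170 + 34, 170 = 5×34).
34 does not divide 705 (remainder 25), so no integer solutions.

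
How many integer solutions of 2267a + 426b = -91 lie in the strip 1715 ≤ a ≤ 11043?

gcd(2267, 426) = 1  (2267 = 5·426 + 137, 426 = 3·137 + 15, 137 = 9·15 + 2, 15 = 7·2 + 1, 2 = 2·1).
Back-substituting, 2267·(-199) + 426·(1059) = 1.
Scale by -91: particular solution (18109, -96369); reduce a mod 426: (217, -1155).
General solution: a = 217 + 426t, b = -1155 - 2267t for integer t.
1715 ≤ 217 + 426t ≤ 11043 gives t ∈ [4, 25], which is 22 values.

22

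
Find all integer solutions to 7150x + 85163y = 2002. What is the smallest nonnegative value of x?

gcd(85163, 7150):
  85163 = 11×7150 + 6513
  7150 = 1×6513 + 637
  6513 = 10×637 + 143
  637 = 4×143 + 65
  143 = 2×65 + 13
  65 = 5×13
so gcd(85163, 7150) = 13.
13 divides 2002, so solutions exist.
Back-substitute for Bézout coefficients:
  13 = 143 - 2×65
  ... = 7150×(-1203) + 85163×(101)
Scale by 2002/13 = 154: (x₀, y₀) = (-185262, 15554).
General solution: x = -185262 + 6551t, y = 15554 - 550t for integer t.
x ≥ 0: smallest is -185262 mod 6551 = 4717 (at t = 29), with y = -396.

4717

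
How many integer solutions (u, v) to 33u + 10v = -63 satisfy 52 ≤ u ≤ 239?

gcd(33, 10) = 1  (33 = 3×10 + 3, 10 = 3×3 + 1, 3 = 3×1).
Back-substituting, 33×(-3) + 10×(10) = 1.
Scale by -63: particular solution (189, -630); reduce u mod 10: (9, -36).
General solution: u = 9 + 10t, v = -36 - 33t for integer t.
52 ≤ 9 + 10t ≤ 239 gives t ∈ [5, 23], which is 19 values.

19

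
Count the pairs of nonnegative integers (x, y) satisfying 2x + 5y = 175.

gcd(5, 2) = 1  (5 = 2×2 + 1, 2 = 2×1).
Back-substituting, 2×(-2) + 5×(1) = 1.
Scale by 175: one solution is (-350, 175). Reduce x mod 5: (0, 35).
General: x = 0 + 5t, y = 35 - 2t.
x ≥ 0 ⇒ t ≥ 0; y ≥ 0 ⇒ t ≤ 17. So t ∈ [0, 17]: 18 solutions.

18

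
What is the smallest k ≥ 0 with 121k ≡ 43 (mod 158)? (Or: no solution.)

33

gcd(158, 121):
  158 = 1·121 + 37
  121 = 3·37 + 10
  37 = 3·10 + 7
  10 = 1·7 + 3
  7 = 2·3 + 1
  3 = 3·1
so gcd(158, 121) = 1.
1 divides 43, so solutions exist.
Back-substitute for Bézout coefficients:
  1 = 7 - 2·3
  ... = 121·(-47) + 158·(36)
So 121·(-47) ≡ 1 (mod 158); multiply by 43: k ≡ -2021 (mod 158).
Smallest nonnegative: k = -2021 mod 158 = 33.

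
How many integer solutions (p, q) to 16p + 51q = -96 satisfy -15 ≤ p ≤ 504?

gcd(51, 16):
  51 = 3·16 + 3
  16 = 5·3 + 1
  3 = 3·1
so gcd(51, 16) = 1.
Back-substitute for Bézout coefficients:
  1 = 16 - 5·3
  ... = 16·(16) + 51·(-5)
Scale by -96: particular solution (-1536, 480); reduce p mod 51: (45, -16).
General solution: p = 45 + 51t, q = -16 - 16t for integer t.
-15 ≤ 45 + 51t ≤ 504 gives t ∈ [-1, 9], which is 11 values.

11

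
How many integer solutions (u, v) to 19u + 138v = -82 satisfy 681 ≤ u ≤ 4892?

gcd(138, 19) = 1  (138 = 7·19 + 5, 19 = 3·5 + 4, 5 = 1·4 + 1, 4 = 4·1).
Back-substituting, 19·(-29) + 138·(4) = 1.
Scale by -82: particular solution (2378, -328); reduce u mod 138: (32, -5).
General solution: u = 32 + 138t, v = -5 - 19t for integer t.
681 ≤ 32 + 138t ≤ 4892 gives t ∈ [5, 35], which is 31 values.

31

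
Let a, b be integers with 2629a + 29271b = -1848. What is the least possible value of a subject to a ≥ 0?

723

gcd(29271, 2629):
  29271 = 11*2629 + 352
  2629 = 7*352 + 165
  352 = 2*165 + 22
  165 = 7*22 + 11
  22 = 2*11
so gcd(29271, 2629) = 11.
11 divides -1848, so solutions exist.
Back-substitute for Bézout coefficients:
  11 = 165 - 7*22
  ... = 2629*(1247) + 29271*(-112)
Scale by -1848/11 = -168: (a₀, b₀) = (-209496, 18816).
General solution: a = -209496 + 2661t, b = 18816 - 239t for integer t.
a ≥ 0: smallest is -209496 mod 2661 = 723 (at t = 79), with b = -65.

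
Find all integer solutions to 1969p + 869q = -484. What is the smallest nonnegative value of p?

gcd(1969, 869):
  1969 = 2×869 + 231
  869 = 3×231 + 176
  231 = 1×176 + 55
  176 = 3×55 + 11
  55 = 5×11
so gcd(1969, 869) = 11.
11 divides -484, so solutions exist.
Back-substitute for Bézout coefficients:
  11 = 176 - 3×55
  ... = 1969×(-15) + 869×(34)
Scale by -484/11 = -44: (p₀, q₀) = (660, -1496).
General solution: p = 660 + 79t, q = -1496 - 179t for integer t.
p ≥ 0: smallest is 660 mod 79 = 28 (at t = -8), with q = -64.

28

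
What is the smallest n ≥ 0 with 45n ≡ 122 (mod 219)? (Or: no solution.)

no solution

gcd(219, 45) = 3  (219 = 4*45 + 39, 45 = 1*39 + 6, 39 = 6*6 + 3, 6 = 2*3).
3 does not divide 122, so the congruence has no solution.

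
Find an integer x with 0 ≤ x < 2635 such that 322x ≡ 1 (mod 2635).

1563

gcd(2635, 322) = 1.
By Bézout, 322*(-1072) + 2635*(131) = 1.
So 322*-1072 ≡ 1 (mod 2635), and -1072 mod 2635 = 1563.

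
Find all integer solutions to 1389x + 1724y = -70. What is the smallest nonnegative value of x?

gcd(1724, 1389) = 1  (1724 = 1·1389 + 335, 1389 = 4·335 + 49, 335 = 6·49 + 41, 49 = 1·41 + 8, 41 = 5·8 + 1, 8 = 8·1).
1 divides -70, so solutions exist.
Back-substituting, 1389·(-211) + 1724·(170) = 1.
Scale by -70/1 = -70: (x₀, y₀) = (14770, -11900).
General solution: x = 14770 + 1724t, y = -11900 - 1389t for integer t.
x ≥ 0: smallest is 14770 mod 1724 = 978 (at t = -8), with y = -788.

978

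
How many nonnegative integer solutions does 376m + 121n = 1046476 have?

23

gcd(376, 121):
  376 = 3·121 + 13
  121 = 9·13 + 4
  13 = 3·4 + 1
  4 = 4·1
so gcd(376, 121) = 1.
Back-substitute for Bézout coefficients:
  1 = 13 - 3·4
  ... = 376·(28) + 121·(-87)
Scale by 1046476: one solution is (29301328, -91043412). Reduce m mod 121: (89, 8372).
General: m = 89 + 121t, n = 8372 - 376t.
m ≥ 0 ⇒ t ≥ 0; n ≥ 0 ⇒ t ≤ 22. So t ∈ [0, 22]: 23 solutions.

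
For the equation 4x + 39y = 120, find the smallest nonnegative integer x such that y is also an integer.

gcd(39, 4):
  39 = 9*4 + 3
  4 = 1*3 + 1
  3 = 3*1
so gcd(39, 4) = 1.
1 divides 120, so solutions exist.
Back-substitute for Bézout coefficients:
  1 = 4 - 1*3
  ... = 4*(10) + 39*(-1)
Scale by 120/1 = 120: (x₀, y₀) = (1200, -120).
General solution: x = 1200 + 39t, y = -120 - 4t for integer t.
x ≥ 0: smallest is 1200 mod 39 = 30 (at t = -30), with y = 0.

30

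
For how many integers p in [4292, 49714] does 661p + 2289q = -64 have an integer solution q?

gcd(2289, 661):
  2289 = 3×661 + 306
  661 = 2×306 + 49
  306 = 6×49 + 12
  49 = 4×12 + 1
  12 = 12×1
so gcd(2289, 661) = 1.
Back-substitute for Bézout coefficients:
  1 = 49 - 4×12
  ... = 661×(187) + 2289×(-54)
Scale by -64: particular solution (-11968, 3456); reduce p mod 2289: (1766, -510).
General solution: p = 1766 + 2289t, q = -510 - 661t for integer t.
4292 ≤ 1766 + 2289t ≤ 49714 gives t ∈ [2, 20], which is 19 values.

19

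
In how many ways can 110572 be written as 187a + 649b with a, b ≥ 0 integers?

10

gcd(649, 187) = 11  (649 = 3×187 + 88, 187 = 2×88 + 11, 88 = 8×11).
Back-substituting, 187×(7) + 649×(-2) = 11.
Scale by 10052: one solution is (70364, -20104). Reduce a mod 59: (36, 160).
General: a = 36 + 59t, b = 160 - 17t.
a ≥ 0 ⇒ t ≥ 0; b ≥ 0 ⇒ t ≤ 9. So t ∈ [0, 9]: 10 solutions.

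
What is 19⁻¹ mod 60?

gcd(60, 19):
  60 = 3*19 + 3
  19 = 6*3 + 1
  3 = 3*1
so gcd(60, 19) = 1.
Back-substitute for Bézout coefficients:
  1 = 19 - 6*3
  ... = 19*(19) + 60*(-6)
So 19*19 ≡ 1 (mod 60), and 19 mod 60 = 19.

19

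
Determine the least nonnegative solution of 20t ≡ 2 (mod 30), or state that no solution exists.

no solution

gcd(30, 20) = 10.
10 does not divide 2, so the congruence has no solution.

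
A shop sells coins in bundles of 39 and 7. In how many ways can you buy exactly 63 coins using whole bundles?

1

Need nonnegative integers with 39j + 7k = 63.
gcd(39, 7) = 1, and 39·(2) + 7·(-11) = 1.
So (j₀, k₀) = (126, -693); general j = 126 + 7t, k = -693 - 39t.
j ≥ 0 ⇒ t ≥ -18; k ≥ 0 ⇒ t ≤ -18. That's 1 value of t.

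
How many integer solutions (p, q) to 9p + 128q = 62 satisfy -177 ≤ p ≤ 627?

6

gcd(128, 9):
  128 = 14*9 + 2
  9 = 4*2 + 1
  2 = 2*1
so gcd(128, 9) = 1.
Back-substitute for Bézout coefficients:
  1 = 9 - 4*2
  ... = 9*(57) + 128*(-4)
Scale by 62: particular solution (3534, -248); reduce p mod 128: (78, -5).
General solution: p = 78 + 128t, q = -5 - 9t for integer t.
-177 ≤ 78 + 128t ≤ 627 gives t ∈ [-1, 4], which is 6 values.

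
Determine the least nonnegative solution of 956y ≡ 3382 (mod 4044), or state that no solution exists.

gcd(4044, 956) = 4  (4044 = 4*956 + 220, 956 = 4*220 + 76, 220 = 2*76 + 68, 76 = 1*68 + 8, 68 = 8*8 + 4, 8 = 2*4).
4 does not divide 3382, so the congruence has no solution.

no solution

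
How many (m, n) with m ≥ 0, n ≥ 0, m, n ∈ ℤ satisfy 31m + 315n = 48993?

gcd(315, 31):
  315 = 10*31 + 5
  31 = 6*5 + 1
  5 = 5*1
so gcd(315, 31) = 1.
Back-substitute for Bézout coefficients:
  1 = 31 - 6*5
  ... = 31*(61) + 315*(-6)
Scale by 48993: one solution is (2988573, -293958). Reduce m mod 315: (168, 139).
General: m = 168 + 315t, n = 139 - 31t.
m ≥ 0 ⇒ t ≥ 0; n ≥ 0 ⇒ t ≤ 4. So t ∈ [0, 4]: 5 solutions.

5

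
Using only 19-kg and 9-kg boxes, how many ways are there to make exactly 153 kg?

1

Need nonnegative integers with 19j + 9k = 153.
gcd(19, 9) = 1, and 19·(1) + 9·(-2) = 1.
So (j₀, k₀) = (153, -306); general j = 153 + 9t, k = -306 - 19t.
j ≥ 0 ⇒ t ≥ -17; k ≥ 0 ⇒ t ≤ -17. That's 1 value of t.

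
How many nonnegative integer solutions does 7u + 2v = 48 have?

4

gcd(7, 2):
  7 = 3×2 + 1
  2 = 2×1
so gcd(7, 2) = 1.
Back-substitute for Bézout coefficients:
  1 = 7 - 3×2
  ... = 7×(1) + 2×(-3)
Scale by 48: one solution is (48, -144). Reduce u mod 2: (0, 24).
General: u = 0 + 2t, v = 24 - 7t.
u ≥ 0 ⇒ t ≥ 0; v ≥ 0 ⇒ t ≤ 3. So t ∈ [0, 3]: 4 solutions.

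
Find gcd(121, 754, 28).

1

gcd(754, 121) = 1  (754 = 6*121 + 28, 121 = 4*28 + 9, 28 = 3*9 + 1, 9 = 9*1).
gcd(1, 28) = 1.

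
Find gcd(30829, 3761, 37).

gcd(30829, 3761):
  30829 = 8*3761 + 741
  3761 = 5*741 + 56
  741 = 13*56 + 13
  56 = 4*13 + 4
  13 = 3*4 + 1
  4 = 4*1
so gcd(30829, 3761) = 1.
gcd(1, 37) = 1.

1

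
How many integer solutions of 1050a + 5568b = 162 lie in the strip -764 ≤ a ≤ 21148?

gcd(5568, 1050) = 6.
By Bézout, 1050×(175) + 5568×(-33) = 6.
Particular solution: (85, -16).
General solution: a = 85 + 928t, b = -16 - 175t for integer t.
-764 ≤ 85 + 928t ≤ 21148 gives t ∈ [0, 22], which is 23 values.

23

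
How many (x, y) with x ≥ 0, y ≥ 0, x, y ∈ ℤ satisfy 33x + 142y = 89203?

19

gcd(142, 33) = 1.
By Bézout, 33*(-43) + 142*(10) = 1.
One solution: (117, 601).
General: x = 117 + 142t, y = 601 - 33t.
x ≥ 0 ⇒ t ≥ 0; y ≥ 0 ⇒ t ≤ 18. So t ∈ [0, 18]: 19 solutions.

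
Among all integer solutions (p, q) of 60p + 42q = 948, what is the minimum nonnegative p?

6

gcd(60, 42):
  60 = 1*42 + 18
  42 = 2*18 + 6
  18 = 3*6
so gcd(60, 42) = 6.
6 divides 948, so solutions exist.
Back-substitute for Bézout coefficients:
  6 = 42 - 2*18
  ... = 60*(-2) + 42*(3)
Scale by 948/6 = 158: (p₀, q₀) = (-316, 474).
General solution: p = -316 + 7t, q = 474 - 10t for integer t.
p ≥ 0: smallest is -316 mod 7 = 6 (at t = 46), with q = 14.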